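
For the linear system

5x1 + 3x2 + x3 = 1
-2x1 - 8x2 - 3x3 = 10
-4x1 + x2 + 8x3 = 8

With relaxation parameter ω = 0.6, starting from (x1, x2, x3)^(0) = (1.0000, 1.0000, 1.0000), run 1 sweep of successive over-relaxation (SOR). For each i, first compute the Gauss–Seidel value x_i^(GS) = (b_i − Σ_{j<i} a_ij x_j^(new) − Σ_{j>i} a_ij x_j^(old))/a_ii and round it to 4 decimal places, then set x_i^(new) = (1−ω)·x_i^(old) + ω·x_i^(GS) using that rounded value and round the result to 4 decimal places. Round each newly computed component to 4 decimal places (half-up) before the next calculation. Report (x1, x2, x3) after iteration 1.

Iteration 1:
  x1: GS value = (1 - (3)·1.0000 - (1)·1.0000) / (5) = -0.6000;  x1 ← (1−ω)·1.0000 + ω·-0.6000 = 0.0400
  x2: GS value = (10 - (-2)·0.0400 - (-3)·1.0000) / (-8) = -1.6350;  x2 ← (1−ω)·1.0000 + ω·-1.6350 = -0.5810
  x3: GS value = (8 - (-4)·0.0400 - (1)·-0.5810) / (8) = 1.0926;  x3 ← (1−ω)·1.0000 + ω·1.0926 = 1.0556

(0.0400, -0.5810, 1.0556)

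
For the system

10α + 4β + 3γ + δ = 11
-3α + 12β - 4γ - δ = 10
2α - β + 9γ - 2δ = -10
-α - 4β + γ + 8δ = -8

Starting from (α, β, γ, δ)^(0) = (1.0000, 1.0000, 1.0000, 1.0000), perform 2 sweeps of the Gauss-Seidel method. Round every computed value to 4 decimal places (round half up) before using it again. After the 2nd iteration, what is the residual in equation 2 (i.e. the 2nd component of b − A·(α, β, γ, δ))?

Iteration 1:
  α = (11 - (4)·1.0000 - (3)·1.0000 - (1)·1.0000) / (10) = 0.3000
  β = (10 - (-3)·0.3000 - (-4)·1.0000 - (-1)·1.0000) / (12) = 1.3250
  γ = (-10 - (2)·0.3000 - (-1)·1.3250 - (-2)·1.0000) / (9) = -0.8083
  δ = (-8 - (-1)·0.3000 - (-4)·1.3250 - (1)·-0.8083) / (8) = -0.1990
Iteration 2:
  α = (11 - (4)·1.3250 - (3)·-0.8083 - (1)·-0.1990) / (10) = 0.8324
  β = (10 - (-3)·0.8324 - (-4)·-0.8083 - (-1)·-0.1990) / (12) = 0.7554
  γ = (-10 - (2)·0.8324 - (-1)·0.7554 - (-2)·-0.1990) / (9) = -1.2564
  δ = (-8 - (-1)·0.8324 - (-4)·0.7554 - (1)·-1.2564) / (8) = -0.3612
Residual b − A·x = (3.7848, -1.9544, -0.3242, 0.0000)

-1.9544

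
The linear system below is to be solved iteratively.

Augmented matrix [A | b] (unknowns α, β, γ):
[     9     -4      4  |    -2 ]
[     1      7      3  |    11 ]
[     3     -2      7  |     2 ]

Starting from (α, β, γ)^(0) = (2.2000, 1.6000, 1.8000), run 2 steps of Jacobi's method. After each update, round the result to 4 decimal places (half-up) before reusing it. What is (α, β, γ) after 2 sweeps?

Iteration 1:
  α = (-2 - (-4)·1.6000 - (4)·1.8000) / (9) = -0.3111
  β = (11 - (1)·2.2000 - (3)·1.8000) / (7) = 0.4857
  γ = (2 - (3)·2.2000 - (-2)·1.6000) / (7) = -0.2000
Iteration 2:
  α = (-2 - (-4)·0.4857 - (4)·-0.2000) / (9) = 0.0825
  β = (11 - (1)·-0.3111 - (3)·-0.2000) / (7) = 1.7016
  γ = (2 - (3)·-0.3111 - (-2)·0.4857) / (7) = 0.5578

(0.0825, 1.7016, 0.5578)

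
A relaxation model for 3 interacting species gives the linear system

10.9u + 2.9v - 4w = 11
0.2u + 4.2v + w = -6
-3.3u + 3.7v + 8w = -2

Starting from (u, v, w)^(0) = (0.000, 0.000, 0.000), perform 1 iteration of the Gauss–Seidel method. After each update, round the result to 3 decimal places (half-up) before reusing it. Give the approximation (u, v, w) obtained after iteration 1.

(1.009, -1.477, 0.849)

Iteration 1:
  u = (11 - (2.9)·0.000 - (-4)·0.000) / (10.9) = 1.009
  v = (-6 - (0.2)·1.009 - (1)·0.000) / (4.2) = -1.477
  w = (-2 - (-3.3)·1.009 - (3.7)·-1.477) / (8) = 0.849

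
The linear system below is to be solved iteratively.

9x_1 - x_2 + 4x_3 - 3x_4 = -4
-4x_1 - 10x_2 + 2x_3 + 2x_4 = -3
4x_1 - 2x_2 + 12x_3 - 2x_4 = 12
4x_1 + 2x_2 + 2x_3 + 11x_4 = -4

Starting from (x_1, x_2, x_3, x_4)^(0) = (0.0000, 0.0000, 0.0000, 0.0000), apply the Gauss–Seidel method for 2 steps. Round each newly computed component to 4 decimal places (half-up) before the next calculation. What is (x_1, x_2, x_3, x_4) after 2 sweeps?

(-1.1077, 0.8862, 1.4316, -0.3823)

Iteration 1:
  x_1 = (-4 - (-1)·0.0000 - (4)·0.0000 - (-3)·0.0000) / (9) = -0.4444
  x_2 = (-3 - (-4)·-0.4444 - (2)·0.0000 - (2)·0.0000) / (-10) = 0.4778
  x_3 = (12 - (4)·-0.4444 - (-2)·0.4778 - (-2)·0.0000) / (12) = 1.2278
  x_4 = (-4 - (4)·-0.4444 - (2)·0.4778 - (2)·1.2278) / (11) = -0.5121
Iteration 2:
  x_1 = (-4 - (-1)·0.4778 - (4)·1.2278 - (-3)·-0.5121) / (9) = -1.1077
  x_2 = (-3 - (-4)·-1.1077 - (2)·1.2278 - (2)·-0.5121) / (-10) = 0.8862
  x_3 = (12 - (4)·-1.1077 - (-2)·0.8862 - (-2)·-0.5121) / (12) = 1.4316
  x_4 = (-4 - (4)·-1.1077 - (2)·0.8862 - (2)·1.4316) / (11) = -0.3823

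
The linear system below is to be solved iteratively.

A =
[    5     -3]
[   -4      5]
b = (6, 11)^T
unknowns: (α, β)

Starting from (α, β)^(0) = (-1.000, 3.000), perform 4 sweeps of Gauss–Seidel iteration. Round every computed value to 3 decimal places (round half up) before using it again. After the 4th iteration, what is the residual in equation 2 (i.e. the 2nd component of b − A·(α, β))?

-0.002

Iteration 1:
  α = (6 - (-3)·3.000) / (5) = 3.000
  β = (11 - (-4)·3.000) / (5) = 4.600
Iteration 2:
  α = (6 - (-3)·4.600) / (5) = 3.960
  β = (11 - (-4)·3.960) / (5) = 5.368
Iteration 3:
  α = (6 - (-3)·5.368) / (5) = 4.421
  β = (11 - (-4)·4.421) / (5) = 5.737
Iteration 4:
  α = (6 - (-3)·5.737) / (5) = 4.642
  β = (11 - (-4)·4.642) / (5) = 5.914
Residual b − A·x = (0.532, -0.002)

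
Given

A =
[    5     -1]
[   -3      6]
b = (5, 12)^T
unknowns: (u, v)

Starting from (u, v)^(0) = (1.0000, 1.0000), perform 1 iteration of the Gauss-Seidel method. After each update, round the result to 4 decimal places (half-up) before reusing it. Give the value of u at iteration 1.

1.2000

Iteration 1:
  u = (5 - (-1)·1.0000) / (5) = 1.2000
  v = (12 - (-3)·1.2000) / (6) = 2.6000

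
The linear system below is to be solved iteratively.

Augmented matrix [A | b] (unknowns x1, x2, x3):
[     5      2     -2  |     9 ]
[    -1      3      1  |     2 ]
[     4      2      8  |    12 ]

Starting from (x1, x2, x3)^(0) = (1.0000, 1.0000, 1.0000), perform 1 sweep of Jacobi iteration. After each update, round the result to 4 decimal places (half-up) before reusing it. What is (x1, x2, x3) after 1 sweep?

Iteration 1:
  x1 = (9 - (2)·1.0000 - (-2)·1.0000) / (5) = 1.8000
  x2 = (2 - (-1)·1.0000 - (1)·1.0000) / (3) = 0.6667
  x3 = (12 - (4)·1.0000 - (2)·1.0000) / (8) = 0.7500

(1.8000, 0.6667, 0.7500)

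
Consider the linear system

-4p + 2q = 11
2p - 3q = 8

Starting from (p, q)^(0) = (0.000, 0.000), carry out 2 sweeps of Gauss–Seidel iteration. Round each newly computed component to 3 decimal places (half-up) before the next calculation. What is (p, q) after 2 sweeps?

(-5.000, -6.000)

Iteration 1:
  p = (11 - (2)·0.000) / (-4) = -2.750
  q = (8 - (2)·-2.750) / (-3) = -4.500
Iteration 2:
  p = (11 - (2)·-4.500) / (-4) = -5.000
  q = (8 - (2)·-5.000) / (-3) = -6.000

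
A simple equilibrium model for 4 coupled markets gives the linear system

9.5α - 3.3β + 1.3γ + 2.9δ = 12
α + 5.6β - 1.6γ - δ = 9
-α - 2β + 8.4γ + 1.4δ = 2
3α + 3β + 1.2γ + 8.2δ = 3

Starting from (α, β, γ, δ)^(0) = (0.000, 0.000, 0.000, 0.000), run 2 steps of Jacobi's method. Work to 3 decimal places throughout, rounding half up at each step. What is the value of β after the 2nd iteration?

1.515

Iteration 1:
  α = (12 - (-3.3)·0.000 - (1.3)·0.000 - (2.9)·0.000) / (9.5) = 1.263
  β = (9 - (1)·0.000 - (-1.6)·0.000 - (-1)·0.000) / (5.6) = 1.607
  γ = (2 - (-1)·0.000 - (-2)·0.000 - (1.4)·0.000) / (8.4) = 0.238
  δ = (3 - (3)·0.000 - (3)·0.000 - (1.2)·0.000) / (8.2) = 0.366
Iteration 2:
  α = (12 - (-3.3)·1.607 - (1.3)·0.238 - (2.9)·0.366) / (9.5) = 1.677
  β = (9 - (1)·1.263 - (-1.6)·0.238 - (-1)·0.366) / (5.6) = 1.515
  γ = (2 - (-1)·1.263 - (-2)·1.607 - (1.4)·0.366) / (8.4) = 0.710
  δ = (3 - (3)·1.263 - (3)·1.607 - (1.2)·0.238) / (8.2) = -0.719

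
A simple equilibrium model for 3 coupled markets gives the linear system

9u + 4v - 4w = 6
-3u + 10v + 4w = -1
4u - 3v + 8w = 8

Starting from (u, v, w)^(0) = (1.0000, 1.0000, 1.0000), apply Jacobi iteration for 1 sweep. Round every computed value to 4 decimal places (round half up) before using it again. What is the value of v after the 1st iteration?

Iteration 1:
  u = (6 - (4)·1.0000 - (-4)·1.0000) / (9) = 0.6667
  v = (-1 - (-3)·1.0000 - (4)·1.0000) / (10) = -0.2000
  w = (8 - (4)·1.0000 - (-3)·1.0000) / (8) = 0.8750

-0.2000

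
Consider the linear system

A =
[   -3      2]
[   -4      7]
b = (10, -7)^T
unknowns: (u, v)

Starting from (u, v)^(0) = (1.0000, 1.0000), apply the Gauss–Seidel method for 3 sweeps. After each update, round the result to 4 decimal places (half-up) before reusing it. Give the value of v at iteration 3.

Iteration 1:
  u = (10 - (2)·1.0000) / (-3) = -2.6667
  v = (-7 - (-4)·-2.6667) / (7) = -2.5238
Iteration 2:
  u = (10 - (2)·-2.5238) / (-3) = -5.0159
  v = (-7 - (-4)·-5.0159) / (7) = -3.8662
Iteration 3:
  u = (10 - (2)·-3.8662) / (-3) = -5.9108
  v = (-7 - (-4)·-5.9108) / (7) = -4.3776

-4.3776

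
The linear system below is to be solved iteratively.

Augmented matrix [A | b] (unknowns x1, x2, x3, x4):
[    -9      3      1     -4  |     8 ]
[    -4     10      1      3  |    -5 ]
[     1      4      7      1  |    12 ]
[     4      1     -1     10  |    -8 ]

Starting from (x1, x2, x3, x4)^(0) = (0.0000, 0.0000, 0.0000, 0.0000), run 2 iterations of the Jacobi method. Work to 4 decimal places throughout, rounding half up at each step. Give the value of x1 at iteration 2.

-0.5095

Iteration 1:
  x1 = (8 - (3)·0.0000 - (1)·0.0000 - (-4)·0.0000) / (-9) = -0.8889
  x2 = (-5 - (-4)·0.0000 - (1)·0.0000 - (3)·0.0000) / (10) = -0.5000
  x3 = (12 - (1)·0.0000 - (4)·0.0000 - (1)·0.0000) / (7) = 1.7143
  x4 = (-8 - (4)·0.0000 - (1)·0.0000 - (-1)·0.0000) / (10) = -0.8000
Iteration 2:
  x1 = (8 - (3)·-0.5000 - (1)·1.7143 - (-4)·-0.8000) / (-9) = -0.5095
  x2 = (-5 - (-4)·-0.8889 - (1)·1.7143 - (3)·-0.8000) / (10) = -0.7870
  x3 = (12 - (1)·-0.8889 - (4)·-0.5000 - (1)·-0.8000) / (7) = 2.2413
  x4 = (-8 - (4)·-0.8889 - (1)·-0.5000 - (-1)·1.7143) / (10) = -0.2230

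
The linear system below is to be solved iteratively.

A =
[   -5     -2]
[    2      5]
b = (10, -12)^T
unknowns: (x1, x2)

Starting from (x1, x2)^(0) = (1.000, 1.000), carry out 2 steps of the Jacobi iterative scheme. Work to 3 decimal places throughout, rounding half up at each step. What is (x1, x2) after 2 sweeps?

Iteration 1:
  x1 = (10 - (-2)·1.000) / (-5) = -2.400
  x2 = (-12 - (2)·1.000) / (5) = -2.800
Iteration 2:
  x1 = (10 - (-2)·-2.800) / (-5) = -0.880
  x2 = (-12 - (2)·-2.400) / (5) = -1.440

(-0.880, -1.440)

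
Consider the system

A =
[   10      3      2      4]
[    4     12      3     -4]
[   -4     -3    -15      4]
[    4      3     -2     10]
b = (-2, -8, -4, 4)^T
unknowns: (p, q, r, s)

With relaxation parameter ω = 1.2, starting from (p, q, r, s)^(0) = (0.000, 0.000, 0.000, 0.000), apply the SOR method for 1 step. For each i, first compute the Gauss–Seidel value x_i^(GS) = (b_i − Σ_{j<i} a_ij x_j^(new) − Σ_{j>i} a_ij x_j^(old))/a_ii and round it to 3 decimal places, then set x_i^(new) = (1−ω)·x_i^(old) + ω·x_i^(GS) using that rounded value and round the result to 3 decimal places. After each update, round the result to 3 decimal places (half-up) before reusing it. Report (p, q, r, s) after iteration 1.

(-0.240, -0.704, 0.565, 0.984)

Iteration 1:
  p: GS value = (-2 - (3)·0.000 - (2)·0.000 - (4)·0.000) / (10) = -0.200;  p ← (1−ω)·0.000 + ω·-0.200 = -0.240
  q: GS value = (-8 - (4)·-0.240 - (3)·0.000 - (-4)·0.000) / (12) = -0.587;  q ← (1−ω)·0.000 + ω·-0.587 = -0.704
  r: GS value = (-4 - (-4)·-0.240 - (-3)·-0.704 - (4)·0.000) / (-15) = 0.471;  r ← (1−ω)·0.000 + ω·0.471 = 0.565
  s: GS value = (4 - (4)·-0.240 - (3)·-0.704 - (-2)·0.565) / (10) = 0.820;  s ← (1−ω)·0.000 + ω·0.820 = 0.984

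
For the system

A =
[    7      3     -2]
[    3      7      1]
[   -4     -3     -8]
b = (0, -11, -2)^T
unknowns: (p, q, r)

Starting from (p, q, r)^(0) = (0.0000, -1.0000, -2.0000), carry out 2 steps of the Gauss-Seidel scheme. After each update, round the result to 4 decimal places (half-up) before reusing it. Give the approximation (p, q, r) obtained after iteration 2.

(0.7478, -2.0034, 0.6274)

Iteration 1:
  p = (0 - (3)·-1.0000 - (-2)·-2.0000) / (7) = -0.1429
  q = (-11 - (3)·-0.1429 - (1)·-2.0000) / (7) = -1.2245
  r = (-2 - (-4)·-0.1429 - (-3)·-1.2245) / (-8) = 0.7806
Iteration 2:
  p = (0 - (3)·-1.2245 - (-2)·0.7806) / (7) = 0.7478
  q = (-11 - (3)·0.7478 - (1)·0.7806) / (7) = -2.0034
  r = (-2 - (-4)·0.7478 - (-3)·-2.0034) / (-8) = 0.6274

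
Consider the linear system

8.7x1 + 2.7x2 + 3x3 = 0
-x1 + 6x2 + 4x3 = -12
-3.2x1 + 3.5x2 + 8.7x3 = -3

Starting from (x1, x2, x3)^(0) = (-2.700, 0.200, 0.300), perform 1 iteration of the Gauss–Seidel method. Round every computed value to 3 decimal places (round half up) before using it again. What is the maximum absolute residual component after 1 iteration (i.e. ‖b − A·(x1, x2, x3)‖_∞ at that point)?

Iteration 1:
  x1 = (0 - (2.7)·0.200 - (3)·0.300) / (8.7) = -0.166
  x2 = (-12 - (-1)·-0.166 - (4)·0.300) / (6) = -2.228
  x3 = (-3 - (-3.2)·-0.166 - (3.5)·-2.228) / (8.7) = 0.490
Residual b − A·x = (5.990, -0.758, 0.004); ∞-norm = 5.990

5.990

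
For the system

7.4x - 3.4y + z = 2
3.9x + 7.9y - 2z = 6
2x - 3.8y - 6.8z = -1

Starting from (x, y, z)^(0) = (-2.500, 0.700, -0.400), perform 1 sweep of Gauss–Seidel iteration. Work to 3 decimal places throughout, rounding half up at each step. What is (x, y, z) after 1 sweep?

(0.646, 0.339, 0.148)

Iteration 1:
  x = (2 - (-3.4)·0.700 - (1)·-0.400) / (7.4) = 0.646
  y = (6 - (3.9)·0.646 - (-2)·-0.400) / (7.9) = 0.339
  z = (-1 - (2)·0.646 - (-3.8)·0.339) / (-6.8) = 0.148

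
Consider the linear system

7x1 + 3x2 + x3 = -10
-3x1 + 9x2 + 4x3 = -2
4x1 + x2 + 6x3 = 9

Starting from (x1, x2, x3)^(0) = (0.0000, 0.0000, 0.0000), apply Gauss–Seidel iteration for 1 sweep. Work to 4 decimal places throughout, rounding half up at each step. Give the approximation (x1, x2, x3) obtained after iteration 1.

Iteration 1:
  x1 = (-10 - (3)·0.0000 - (1)·0.0000) / (7) = -1.4286
  x2 = (-2 - (-3)·-1.4286 - (4)·0.0000) / (9) = -0.6984
  x3 = (9 - (4)·-1.4286 - (1)·-0.6984) / (6) = 2.5688

(-1.4286, -0.6984, 2.5688)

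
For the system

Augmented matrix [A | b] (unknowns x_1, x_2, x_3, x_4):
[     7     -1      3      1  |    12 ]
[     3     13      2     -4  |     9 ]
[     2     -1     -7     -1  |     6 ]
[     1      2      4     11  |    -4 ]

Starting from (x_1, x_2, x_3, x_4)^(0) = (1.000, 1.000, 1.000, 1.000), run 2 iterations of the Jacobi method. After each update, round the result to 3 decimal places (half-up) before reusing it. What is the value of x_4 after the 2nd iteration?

Iteration 1:
  x_1 = (12 - (-1)·1.000 - (3)·1.000 - (1)·1.000) / (7) = 1.286
  x_2 = (9 - (3)·1.000 - (2)·1.000 - (-4)·1.000) / (13) = 0.615
  x_3 = (6 - (2)·1.000 - (-1)·1.000 - (-1)·1.000) / (-7) = -0.857
  x_4 = (-4 - (1)·1.000 - (2)·1.000 - (4)·1.000) / (11) = -1.000
Iteration 2:
  x_1 = (12 - (-1)·0.615 - (3)·-0.857 - (1)·-1.000) / (7) = 2.312
  x_2 = (9 - (3)·1.286 - (2)·-0.857 - (-4)·-1.000) / (13) = 0.220
  x_3 = (6 - (2)·1.286 - (-1)·0.615 - (-1)·-1.000) / (-7) = -0.435
  x_4 = (-4 - (1)·1.286 - (2)·0.615 - (4)·-0.857) / (11) = -0.281

-0.281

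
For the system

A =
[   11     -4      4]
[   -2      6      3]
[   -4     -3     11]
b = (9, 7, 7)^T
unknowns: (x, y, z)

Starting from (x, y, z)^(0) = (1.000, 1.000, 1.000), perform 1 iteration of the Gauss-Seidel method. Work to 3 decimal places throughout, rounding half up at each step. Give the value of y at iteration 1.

0.939

Iteration 1:
  x = (9 - (-4)·1.000 - (4)·1.000) / (11) = 0.818
  y = (7 - (-2)·0.818 - (3)·1.000) / (6) = 0.939
  z = (7 - (-4)·0.818 - (-3)·0.939) / (11) = 1.190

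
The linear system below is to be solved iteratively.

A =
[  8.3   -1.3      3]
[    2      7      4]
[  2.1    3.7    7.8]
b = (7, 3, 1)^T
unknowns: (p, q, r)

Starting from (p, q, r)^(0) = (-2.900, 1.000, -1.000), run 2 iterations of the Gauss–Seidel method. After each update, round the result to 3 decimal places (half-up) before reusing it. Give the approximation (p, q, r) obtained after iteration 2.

Iteration 1:
  p = (7 - (-1.3)·1.000 - (3)·-1.000) / (8.3) = 1.361
  q = (3 - (2)·1.361 - (4)·-1.000) / (7) = 0.611
  r = (1 - (2.1)·1.361 - (3.7)·0.611) / (7.8) = -0.528
Iteration 2:
  p = (7 - (-1.3)·0.611 - (3)·-0.528) / (8.3) = 1.130
  q = (3 - (2)·1.130 - (4)·-0.528) / (7) = 0.407
  r = (1 - (2.1)·1.130 - (3.7)·0.407) / (7.8) = -0.369

(1.130, 0.407, -0.369)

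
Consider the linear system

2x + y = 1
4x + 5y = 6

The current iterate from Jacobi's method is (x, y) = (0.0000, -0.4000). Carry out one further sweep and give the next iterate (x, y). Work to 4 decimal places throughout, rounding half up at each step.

(0.7000, 1.2000)

One sweep:
  x = (1 - (1)·-0.4000) / (2) = 0.7000
  y = (6 - (4)·0.0000) / (5) = 1.2000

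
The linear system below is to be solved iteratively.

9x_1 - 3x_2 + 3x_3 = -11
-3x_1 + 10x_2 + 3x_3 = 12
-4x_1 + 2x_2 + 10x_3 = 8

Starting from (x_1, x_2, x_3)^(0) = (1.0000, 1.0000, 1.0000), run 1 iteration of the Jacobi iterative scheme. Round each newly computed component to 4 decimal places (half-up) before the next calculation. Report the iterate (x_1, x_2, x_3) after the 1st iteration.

(-1.2222, 1.2000, 1.0000)

Iteration 1:
  x_1 = (-11 - (-3)·1.0000 - (3)·1.0000) / (9) = -1.2222
  x_2 = (12 - (-3)·1.0000 - (3)·1.0000) / (10) = 1.2000
  x_3 = (8 - (-4)·1.0000 - (2)·1.0000) / (10) = 1.0000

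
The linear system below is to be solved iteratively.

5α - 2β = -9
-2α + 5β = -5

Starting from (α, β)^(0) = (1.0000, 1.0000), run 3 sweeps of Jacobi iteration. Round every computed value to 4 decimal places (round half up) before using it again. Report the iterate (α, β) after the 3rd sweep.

Iteration 1:
  α = (-9 - (-2)·1.0000) / (5) = -1.4000
  β = (-5 - (-2)·1.0000) / (5) = -0.6000
Iteration 2:
  α = (-9 - (-2)·-0.6000) / (5) = -2.0400
  β = (-5 - (-2)·-1.4000) / (5) = -1.5600
Iteration 3:
  α = (-9 - (-2)·-1.5600) / (5) = -2.4240
  β = (-5 - (-2)·-2.0400) / (5) = -1.8160

(-2.4240, -1.8160)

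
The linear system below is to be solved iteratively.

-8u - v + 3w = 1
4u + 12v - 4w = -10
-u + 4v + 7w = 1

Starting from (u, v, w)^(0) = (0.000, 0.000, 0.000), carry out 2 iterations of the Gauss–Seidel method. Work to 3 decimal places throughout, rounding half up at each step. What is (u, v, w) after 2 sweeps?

(0.191, -0.704, 0.572)

Iteration 1:
  u = (1 - (-1)·0.000 - (3)·0.000) / (-8) = -0.125
  v = (-10 - (4)·-0.125 - (-4)·0.000) / (12) = -0.792
  w = (1 - (-1)·-0.125 - (4)·-0.792) / (7) = 0.578
Iteration 2:
  u = (1 - (-1)·-0.792 - (3)·0.578) / (-8) = 0.191
  v = (-10 - (4)·0.191 - (-4)·0.578) / (12) = -0.704
  w = (1 - (-1)·0.191 - (4)·-0.704) / (7) = 0.572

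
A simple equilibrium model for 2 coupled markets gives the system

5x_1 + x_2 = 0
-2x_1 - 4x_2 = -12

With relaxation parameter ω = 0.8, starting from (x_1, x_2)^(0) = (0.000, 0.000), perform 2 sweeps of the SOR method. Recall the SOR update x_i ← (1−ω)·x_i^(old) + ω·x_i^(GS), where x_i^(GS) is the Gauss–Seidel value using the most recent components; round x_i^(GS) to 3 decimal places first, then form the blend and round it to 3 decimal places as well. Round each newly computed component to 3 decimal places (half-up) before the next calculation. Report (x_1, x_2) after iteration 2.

(-0.384, 3.034)

Iteration 1:
  x_1: GS value = (0 - (1)·0.000) / (5) = 0.000;  x_1 ← (1−ω)·0.000 + ω·0.000 = 0.000
  x_2: GS value = (-12 - (-2)·0.000) / (-4) = 3.000;  x_2 ← (1−ω)·0.000 + ω·3.000 = 2.400
Iteration 2:
  x_1: GS value = (0 - (1)·2.400) / (5) = -0.480;  x_1 ← (1−ω)·0.000 + ω·-0.480 = -0.384
  x_2: GS value = (-12 - (-2)·-0.384) / (-4) = 3.192;  x_2 ← (1−ω)·2.400 + ω·3.192 = 3.034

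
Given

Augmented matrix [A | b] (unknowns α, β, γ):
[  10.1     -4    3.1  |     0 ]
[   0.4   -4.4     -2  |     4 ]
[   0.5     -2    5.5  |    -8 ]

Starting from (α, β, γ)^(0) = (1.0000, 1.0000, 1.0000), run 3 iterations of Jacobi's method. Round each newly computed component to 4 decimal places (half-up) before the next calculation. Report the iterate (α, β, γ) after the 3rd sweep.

(0.4469, -0.0468, -1.5740)

Iteration 1:
  α = (0 - (-4)·1.0000 - (3.1)·1.0000) / (10.1) = 0.0891
  β = (4 - (0.4)·1.0000 - (-2)·1.0000) / (-4.4) = -1.2727
  γ = (-8 - (0.5)·1.0000 - (-2)·1.0000) / (5.5) = -1.1818
Iteration 2:
  α = (0 - (-4)·-1.2727 - (3.1)·-1.1818) / (10.1) = -0.1413
  β = (4 - (0.4)·0.0891 - (-2)·-1.1818) / (-4.4) = -0.3638
  γ = (-8 - (0.5)·0.0891 - (-2)·-1.2727) / (5.5) = -1.9254
Iteration 3:
  α = (0 - (-4)·-0.3638 - (3.1)·-1.9254) / (10.1) = 0.4469
  β = (4 - (0.4)·-0.1413 - (-2)·-1.9254) / (-4.4) = -0.0468
  γ = (-8 - (0.5)·-0.1413 - (-2)·-0.3638) / (5.5) = -1.5740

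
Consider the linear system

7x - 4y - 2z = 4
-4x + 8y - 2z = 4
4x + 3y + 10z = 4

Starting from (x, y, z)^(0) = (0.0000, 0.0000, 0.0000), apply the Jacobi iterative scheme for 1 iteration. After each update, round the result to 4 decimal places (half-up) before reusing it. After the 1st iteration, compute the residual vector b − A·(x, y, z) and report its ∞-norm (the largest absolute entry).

3.7856

Iteration 1:
  x = (4 - (-4)·0.0000 - (-2)·0.0000) / (7) = 0.5714
  y = (4 - (-4)·0.0000 - (-2)·0.0000) / (8) = 0.5000
  z = (4 - (4)·0.0000 - (3)·0.0000) / (10) = 0.4000
Residual b − A·x = (2.8002, 3.0856, -3.7856); ∞-norm = 3.7856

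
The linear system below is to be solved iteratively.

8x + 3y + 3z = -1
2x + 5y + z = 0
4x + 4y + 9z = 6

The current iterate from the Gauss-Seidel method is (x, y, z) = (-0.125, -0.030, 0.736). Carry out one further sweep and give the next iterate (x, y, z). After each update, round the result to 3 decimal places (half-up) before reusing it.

One sweep:
  x = (-1 - (3)·-0.030 - (3)·0.736) / (8) = -0.390
  y = (0 - (2)·-0.390 - (1)·0.736) / (5) = 0.009
  z = (6 - (4)·-0.390 - (4)·0.009) / (9) = 0.836

(-0.390, 0.009, 0.836)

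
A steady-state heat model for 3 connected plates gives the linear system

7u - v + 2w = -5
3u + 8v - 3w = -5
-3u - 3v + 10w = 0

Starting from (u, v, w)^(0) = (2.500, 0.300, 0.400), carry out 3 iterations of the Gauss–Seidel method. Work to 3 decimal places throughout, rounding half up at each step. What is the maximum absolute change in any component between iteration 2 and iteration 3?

0.029

Iteration 1:
  u = (-5 - (-1)·0.300 - (2)·0.400) / (7) = -0.786
  v = (-5 - (3)·-0.786 - (-3)·0.400) / (8) = -0.180
  w = (0 - (-3)·-0.786 - (-3)·-0.180) / (10) = -0.290
Iteration 2:
  u = (-5 - (-1)·-0.180 - (2)·-0.290) / (7) = -0.657
  v = (-5 - (3)·-0.657 - (-3)·-0.290) / (8) = -0.487
  w = (0 - (-3)·-0.657 - (-3)·-0.487) / (10) = -0.343
Iteration 3:
  u = (-5 - (-1)·-0.487 - (2)·-0.343) / (7) = -0.686
  v = (-5 - (3)·-0.686 - (-3)·-0.343) / (8) = -0.496
  w = (0 - (-3)·-0.686 - (-3)·-0.496) / (10) = -0.355
Change: (-0.029, -0.009, -0.012) → max |·| = 0.029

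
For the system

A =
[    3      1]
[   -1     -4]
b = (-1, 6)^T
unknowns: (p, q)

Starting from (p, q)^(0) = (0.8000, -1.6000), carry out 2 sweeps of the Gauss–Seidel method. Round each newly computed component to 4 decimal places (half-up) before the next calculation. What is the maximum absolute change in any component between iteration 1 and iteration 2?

Iteration 1:
  p = (-1 - (1)·-1.6000) / (3) = 0.2000
  q = (6 - (-1)·0.2000) / (-4) = -1.5500
Iteration 2:
  p = (-1 - (1)·-1.5500) / (3) = 0.1833
  q = (6 - (-1)·0.1833) / (-4) = -1.5458
Change: (-0.0167, 0.0042) → max |·| = 0.0167

0.0167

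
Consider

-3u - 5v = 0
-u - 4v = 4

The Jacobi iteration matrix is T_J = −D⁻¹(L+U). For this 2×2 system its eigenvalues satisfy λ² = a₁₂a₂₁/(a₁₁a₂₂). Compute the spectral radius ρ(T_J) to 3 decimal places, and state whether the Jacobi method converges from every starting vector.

a₁₂a₂₁/(a₁₁a₂₂) = (-5)·(-1) / ((-3)·(-4)) = 0.416667
ρ = √|0.416667| = √0.416667 = 0.645
ρ < 1, so Jacobi converges

0.645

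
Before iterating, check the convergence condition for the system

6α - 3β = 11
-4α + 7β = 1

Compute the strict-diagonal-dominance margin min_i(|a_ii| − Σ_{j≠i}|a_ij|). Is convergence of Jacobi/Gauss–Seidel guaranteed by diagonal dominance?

3

row 1: |6| − (3) = 3
row 2: |7| − (4) = 3
minimum over rows = 3 → strictly diagonally dominant (convergence guaranteed)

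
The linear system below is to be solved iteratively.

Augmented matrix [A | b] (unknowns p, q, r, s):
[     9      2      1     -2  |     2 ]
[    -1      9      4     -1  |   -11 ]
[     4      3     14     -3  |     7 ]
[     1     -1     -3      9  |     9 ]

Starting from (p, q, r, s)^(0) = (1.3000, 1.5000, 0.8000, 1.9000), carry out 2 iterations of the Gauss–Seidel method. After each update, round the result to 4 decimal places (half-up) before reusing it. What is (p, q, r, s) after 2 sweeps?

(0.6622, -1.5177, 0.8939, 1.0558)

Iteration 1:
  p = (2 - (2)·1.5000 - (1)·0.8000 - (-2)·1.9000) / (9) = 0.2222
  q = (-11 - (-1)·0.2222 - (4)·0.8000 - (-1)·1.9000) / (9) = -1.3420
  r = (7 - (4)·0.2222 - (3)·-1.3420 - (-3)·1.9000) / (14) = 1.1312
  s = (9 - (1)·0.2222 - (-1)·-1.3420 - (-3)·1.1312) / (9) = 1.2033
Iteration 2:
  p = (2 - (2)·-1.3420 - (1)·1.1312 - (-2)·1.2033) / (9) = 0.6622
  q = (-11 - (-1)·0.6622 - (4)·1.1312 - (-1)·1.2033) / (9) = -1.5177
  r = (7 - (4)·0.6622 - (3)·-1.5177 - (-3)·1.2033) / (14) = 0.8939
  s = (9 - (1)·0.6622 - (-1)·-1.5177 - (-3)·0.8939) / (9) = 1.0558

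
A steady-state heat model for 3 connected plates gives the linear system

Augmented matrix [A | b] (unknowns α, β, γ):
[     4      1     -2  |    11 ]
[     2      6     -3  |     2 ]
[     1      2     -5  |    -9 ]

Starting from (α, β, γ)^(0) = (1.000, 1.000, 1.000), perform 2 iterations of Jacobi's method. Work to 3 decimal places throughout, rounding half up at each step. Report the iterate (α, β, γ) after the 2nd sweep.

Iteration 1:
  α = (11 - (1)·1.000 - (-2)·1.000) / (4) = 3.000
  β = (2 - (2)·1.000 - (-3)·1.000) / (6) = 0.500
  γ = (-9 - (1)·1.000 - (2)·1.000) / (-5) = 2.400
Iteration 2:
  α = (11 - (1)·0.500 - (-2)·2.400) / (4) = 3.825
  β = (2 - (2)·3.000 - (-3)·2.400) / (6) = 0.533
  γ = (-9 - (1)·3.000 - (2)·0.500) / (-5) = 2.600

(3.825, 0.533, 2.600)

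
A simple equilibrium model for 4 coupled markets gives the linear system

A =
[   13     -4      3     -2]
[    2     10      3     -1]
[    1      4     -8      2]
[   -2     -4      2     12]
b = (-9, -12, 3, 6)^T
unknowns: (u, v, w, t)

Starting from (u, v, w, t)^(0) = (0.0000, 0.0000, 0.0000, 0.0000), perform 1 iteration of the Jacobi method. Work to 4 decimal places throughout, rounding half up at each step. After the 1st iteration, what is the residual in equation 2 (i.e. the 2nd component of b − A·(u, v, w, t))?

Iteration 1:
  u = (-9 - (-4)·0.0000 - (3)·0.0000 - (-2)·0.0000) / (13) = -0.6923
  v = (-12 - (2)·0.0000 - (3)·0.0000 - (-1)·0.0000) / (10) = -1.2000
  w = (3 - (1)·0.0000 - (4)·0.0000 - (2)·0.0000) / (-8) = -0.3750
  t = (6 - (-2)·0.0000 - (-4)·0.0000 - (2)·0.0000) / (12) = 0.5000
Residual b − A·x = (-2.6751, 3.0096, 4.4923, -5.4346)

3.0096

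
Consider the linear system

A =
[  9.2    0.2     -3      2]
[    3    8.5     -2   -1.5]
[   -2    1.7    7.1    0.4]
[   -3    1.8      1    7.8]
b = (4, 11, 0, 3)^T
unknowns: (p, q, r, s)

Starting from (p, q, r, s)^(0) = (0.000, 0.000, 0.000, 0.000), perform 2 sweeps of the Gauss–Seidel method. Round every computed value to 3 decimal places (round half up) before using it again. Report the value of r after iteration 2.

Iteration 1:
  p = (4 - (0.2)·0.000 - (-3)·0.000 - (2)·0.000) / (9.2) = 0.435
  q = (11 - (3)·0.435 - (-2)·0.000 - (-1.5)·0.000) / (8.5) = 1.141
  r = (0 - (-2)·0.435 - (1.7)·1.141 - (0.4)·0.000) / (7.1) = -0.151
  s = (3 - (-3)·0.435 - (1.8)·1.141 - (1)·-0.151) / (7.8) = 0.308
Iteration 2:
  p = (4 - (0.2)·1.141 - (-3)·-0.151 - (2)·0.308) / (9.2) = 0.294
  q = (11 - (3)·0.294 - (-2)·-0.151 - (-1.5)·0.308) / (8.5) = 1.209
  r = (0 - (-2)·0.294 - (1.7)·1.209 - (0.4)·0.308) / (7.1) = -0.224
  s = (3 - (-3)·0.294 - (1.8)·1.209 - (1)·-0.224) / (7.8) = 0.247

-0.224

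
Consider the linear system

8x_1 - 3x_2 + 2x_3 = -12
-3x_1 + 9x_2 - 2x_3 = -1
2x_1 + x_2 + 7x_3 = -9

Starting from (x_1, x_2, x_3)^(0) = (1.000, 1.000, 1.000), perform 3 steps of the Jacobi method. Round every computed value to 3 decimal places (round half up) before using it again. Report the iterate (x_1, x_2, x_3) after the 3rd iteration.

(-1.617, -0.625, -0.891)

Iteration 1:
  x_1 = (-12 - (-3)·1.000 - (2)·1.000) / (8) = -1.375
  x_2 = (-1 - (-3)·1.000 - (-2)·1.000) / (9) = 0.444
  x_3 = (-9 - (2)·1.000 - (1)·1.000) / (7) = -1.714
Iteration 2:
  x_1 = (-12 - (-3)·0.444 - (2)·-1.714) / (8) = -0.905
  x_2 = (-1 - (-3)·-1.375 - (-2)·-1.714) / (9) = -0.950
  x_3 = (-9 - (2)·-1.375 - (1)·0.444) / (7) = -0.956
Iteration 3:
  x_1 = (-12 - (-3)·-0.950 - (2)·-0.956) / (8) = -1.617
  x_2 = (-1 - (-3)·-0.905 - (-2)·-0.956) / (9) = -0.625
  x_3 = (-9 - (2)·-0.905 - (1)·-0.950) / (7) = -0.891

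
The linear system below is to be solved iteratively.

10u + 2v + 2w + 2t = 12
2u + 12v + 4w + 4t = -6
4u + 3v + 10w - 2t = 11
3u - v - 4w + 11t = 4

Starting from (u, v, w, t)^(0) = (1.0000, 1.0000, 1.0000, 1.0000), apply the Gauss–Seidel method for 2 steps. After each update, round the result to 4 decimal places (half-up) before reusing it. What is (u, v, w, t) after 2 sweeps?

(1.0436, -1.3568, 1.2113, 0.3961)

Iteration 1:
  u = (12 - (2)·1.0000 - (2)·1.0000 - (2)·1.0000) / (10) = 0.6000
  v = (-6 - (2)·0.6000 - (4)·1.0000 - (4)·1.0000) / (12) = -1.2667
  w = (11 - (4)·0.6000 - (3)·-1.2667 - (-2)·1.0000) / (10) = 1.4400
  t = (4 - (3)·0.6000 - (-1)·-1.2667 - (-4)·1.4400) / (11) = 0.6085
Iteration 2:
  u = (12 - (2)·-1.2667 - (2)·1.4400 - (2)·0.6085) / (10) = 1.0436
  v = (-6 - (2)·1.0436 - (4)·1.4400 - (4)·0.6085) / (12) = -1.3568
  w = (11 - (4)·1.0436 - (3)·-1.3568 - (-2)·0.6085) / (10) = 1.2113
  t = (4 - (3)·1.0436 - (-1)·-1.3568 - (-4)·1.2113) / (11) = 0.3961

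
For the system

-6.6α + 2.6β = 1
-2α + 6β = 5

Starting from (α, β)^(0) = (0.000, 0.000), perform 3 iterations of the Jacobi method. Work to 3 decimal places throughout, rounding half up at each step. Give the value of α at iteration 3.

Iteration 1:
  α = (1 - (2.6)·0.000) / (-6.6) = -0.152
  β = (5 - (-2)·0.000) / (6) = 0.833
Iteration 2:
  α = (1 - (2.6)·0.833) / (-6.6) = 0.177
  β = (5 - (-2)·-0.152) / (6) = 0.783
Iteration 3:
  α = (1 - (2.6)·0.783) / (-6.6) = 0.157
  β = (5 - (-2)·0.177) / (6) = 0.892

0.157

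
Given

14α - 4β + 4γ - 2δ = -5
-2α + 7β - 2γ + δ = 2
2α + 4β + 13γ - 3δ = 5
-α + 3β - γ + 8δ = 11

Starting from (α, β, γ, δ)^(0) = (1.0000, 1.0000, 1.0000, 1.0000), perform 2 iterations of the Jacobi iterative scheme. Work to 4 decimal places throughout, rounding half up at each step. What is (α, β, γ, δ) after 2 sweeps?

(-0.0184, 0.0899, 0.4863, 1.0996)

Iteration 1:
  α = (-5 - (-4)·1.0000 - (4)·1.0000 - (-2)·1.0000) / (14) = -0.2143
  β = (2 - (-2)·1.0000 - (-2)·1.0000 - (1)·1.0000) / (7) = 0.7143
  γ = (5 - (2)·1.0000 - (4)·1.0000 - (-3)·1.0000) / (13) = 0.1538
  δ = (11 - (-1)·1.0000 - (3)·1.0000 - (-1)·1.0000) / (8) = 1.2500
Iteration 2:
  α = (-5 - (-4)·0.7143 - (4)·0.1538 - (-2)·1.2500) / (14) = -0.0184
  β = (2 - (-2)·-0.2143 - (-2)·0.1538 - (1)·1.2500) / (7) = 0.0899
  γ = (5 - (2)·-0.2143 - (4)·0.7143 - (-3)·1.2500) / (13) = 0.4863
  δ = (11 - (-1)·-0.2143 - (3)·0.7143 - (-1)·0.1538) / (8) = 1.0996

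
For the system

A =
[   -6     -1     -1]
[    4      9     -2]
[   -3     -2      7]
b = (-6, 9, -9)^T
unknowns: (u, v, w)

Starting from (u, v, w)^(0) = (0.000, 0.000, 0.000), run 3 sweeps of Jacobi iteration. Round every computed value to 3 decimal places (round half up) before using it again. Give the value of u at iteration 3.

1.050

Iteration 1:
  u = (-6 - (-1)·0.000 - (-1)·0.000) / (-6) = 1.000
  v = (9 - (4)·0.000 - (-2)·0.000) / (9) = 1.000
  w = (-9 - (-3)·0.000 - (-2)·0.000) / (7) = -1.286
Iteration 2:
  u = (-6 - (-1)·1.000 - (-1)·-1.286) / (-6) = 1.048
  v = (9 - (4)·1.000 - (-2)·-1.286) / (9) = 0.270
  w = (-9 - (-3)·1.000 - (-2)·1.000) / (7) = -0.571
Iteration 3:
  u = (-6 - (-1)·0.270 - (-1)·-0.571) / (-6) = 1.050
  v = (9 - (4)·1.048 - (-2)·-0.571) / (9) = 0.407
  w = (-9 - (-3)·1.048 - (-2)·0.270) / (7) = -0.759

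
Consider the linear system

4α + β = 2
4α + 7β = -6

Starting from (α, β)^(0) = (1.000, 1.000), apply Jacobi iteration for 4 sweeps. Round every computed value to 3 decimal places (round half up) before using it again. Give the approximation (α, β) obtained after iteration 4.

(0.837, -1.286)

Iteration 1:
  α = (2 - (1)·1.000) / (4) = 0.250
  β = (-6 - (4)·1.000) / (7) = -1.429
Iteration 2:
  α = (2 - (1)·-1.429) / (4) = 0.857
  β = (-6 - (4)·0.250) / (7) = -1.000
Iteration 3:
  α = (2 - (1)·-1.000) / (4) = 0.750
  β = (-6 - (4)·0.857) / (7) = -1.347
Iteration 4:
  α = (2 - (1)·-1.347) / (4) = 0.837
  β = (-6 - (4)·0.750) / (7) = -1.286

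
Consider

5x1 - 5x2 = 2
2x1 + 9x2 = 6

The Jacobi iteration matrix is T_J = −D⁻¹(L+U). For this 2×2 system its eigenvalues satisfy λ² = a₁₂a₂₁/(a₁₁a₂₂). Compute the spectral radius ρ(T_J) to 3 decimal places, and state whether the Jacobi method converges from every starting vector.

a₁₂a₂₁/(a₁₁a₂₂) = (-5)·(2) / ((5)·(9)) = -0.222222
ρ = √|-0.222222| = √0.222222 = 0.471
ρ < 1, so Jacobi converges

0.471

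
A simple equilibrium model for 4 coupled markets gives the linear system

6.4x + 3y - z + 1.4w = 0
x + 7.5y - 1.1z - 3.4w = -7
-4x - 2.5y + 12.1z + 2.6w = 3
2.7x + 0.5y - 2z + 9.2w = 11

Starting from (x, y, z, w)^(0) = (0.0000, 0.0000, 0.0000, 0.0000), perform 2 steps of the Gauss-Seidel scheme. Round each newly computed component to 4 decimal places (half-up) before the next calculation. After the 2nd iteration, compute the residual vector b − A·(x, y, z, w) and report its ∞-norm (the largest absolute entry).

Iteration 1:
  x = (0 - (3)·0.0000 - (-1)·0.0000 - (1.4)·0.0000) / (6.4) = 0.0000
  y = (-7 - (1)·0.0000 - (-1.1)·0.0000 - (-3.4)·0.0000) / (7.5) = -0.9333
  z = (3 - (-4)·0.0000 - (-2.5)·-0.9333 - (2.6)·0.0000) / (12.1) = 0.0551
  w = (11 - (2.7)·0.0000 - (0.5)·-0.9333 - (-2)·0.0551) / (9.2) = 1.2584
Iteration 2:
  x = (0 - (3)·-0.9333 - (-1)·0.0551 - (1.4)·1.2584) / (6.4) = 0.1708
  y = (-7 - (1)·0.1708 - (-1.1)·0.0551 - (-3.4)·1.2584) / (7.5) = -0.3776
  z = (3 - (-4)·0.1708 - (-2.5)·-0.3776 - (2.6)·1.2584) / (12.1) = -0.0440
  w = (11 - (2.7)·0.1708 - (0.5)·-0.3776 - (-2)·-0.0440) / (9.2) = 1.1565
Residual b − A·x = (-1.6234, -0.4551, 0.2647, -0.0002); ∞-norm = 1.6234

1.6234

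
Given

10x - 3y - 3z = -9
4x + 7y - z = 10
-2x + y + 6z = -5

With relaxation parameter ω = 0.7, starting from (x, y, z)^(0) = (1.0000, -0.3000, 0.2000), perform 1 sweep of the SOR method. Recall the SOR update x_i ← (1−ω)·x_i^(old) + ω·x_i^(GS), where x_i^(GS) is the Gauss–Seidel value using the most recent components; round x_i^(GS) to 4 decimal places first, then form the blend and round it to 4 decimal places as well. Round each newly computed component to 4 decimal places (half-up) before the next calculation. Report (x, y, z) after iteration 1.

Iteration 1:
  x: GS value = (-9 - (-3)·-0.3000 - (-3)·0.2000) / (10) = -0.9300;  x ← (1−ω)·1.0000 + ω·-0.9300 = -0.3510
  y: GS value = (10 - (4)·-0.3510 - (-1)·0.2000) / (7) = 1.6577;  y ← (1−ω)·-0.3000 + ω·1.6577 = 1.0704
  z: GS value = (-5 - (-2)·-0.3510 - (1)·1.0704) / (6) = -1.1287;  z ← (1−ω)·0.2000 + ω·-1.1287 = -0.7301

(-0.3510, 1.0704, -0.7301)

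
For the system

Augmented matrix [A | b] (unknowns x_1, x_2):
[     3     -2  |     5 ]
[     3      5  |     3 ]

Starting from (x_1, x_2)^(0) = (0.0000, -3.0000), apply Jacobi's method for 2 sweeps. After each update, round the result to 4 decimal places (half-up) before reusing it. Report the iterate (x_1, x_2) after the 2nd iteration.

(2.0667, 0.8000)

Iteration 1:
  x_1 = (5 - (-2)·-3.0000) / (3) = -0.3333
  x_2 = (3 - (3)·0.0000) / (5) = 0.6000
Iteration 2:
  x_1 = (5 - (-2)·0.6000) / (3) = 2.0667
  x_2 = (3 - (3)·-0.3333) / (5) = 0.8000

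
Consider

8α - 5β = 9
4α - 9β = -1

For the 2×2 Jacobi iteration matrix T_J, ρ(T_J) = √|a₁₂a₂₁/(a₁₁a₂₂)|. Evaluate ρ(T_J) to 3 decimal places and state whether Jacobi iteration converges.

0.527

a₁₂a₂₁/(a₁₁a₂₂) = (-5)·(4) / ((8)·(-9)) = 0.277778
ρ = √|0.277778| = √0.277778 = 0.527
ρ < 1, so Jacobi converges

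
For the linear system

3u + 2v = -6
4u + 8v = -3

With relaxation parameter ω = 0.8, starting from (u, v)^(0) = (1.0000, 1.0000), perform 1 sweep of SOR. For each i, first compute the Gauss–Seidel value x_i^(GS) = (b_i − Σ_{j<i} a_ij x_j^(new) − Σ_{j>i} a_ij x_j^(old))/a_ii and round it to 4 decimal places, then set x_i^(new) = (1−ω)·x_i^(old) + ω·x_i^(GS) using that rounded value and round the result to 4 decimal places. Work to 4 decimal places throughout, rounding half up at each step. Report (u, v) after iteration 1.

Iteration 1:
  u: GS value = (-6 - (2)·1.0000) / (3) = -2.6667;  u ← (1−ω)·1.0000 + ω·-2.6667 = -1.9334
  v: GS value = (-3 - (4)·-1.9334) / (8) = 0.5917;  v ← (1−ω)·1.0000 + ω·0.5917 = 0.6734

(-1.9334, 0.6734)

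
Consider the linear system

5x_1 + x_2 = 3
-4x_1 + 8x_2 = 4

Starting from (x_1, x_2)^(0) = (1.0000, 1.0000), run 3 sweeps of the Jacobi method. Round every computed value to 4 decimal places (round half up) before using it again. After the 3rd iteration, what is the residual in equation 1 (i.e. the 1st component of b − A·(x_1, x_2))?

0.0000

Iteration 1:
  x_1 = (3 - (1)·1.0000) / (5) = 0.4000
  x_2 = (4 - (-4)·1.0000) / (8) = 1.0000
Iteration 2:
  x_1 = (3 - (1)·1.0000) / (5) = 0.4000
  x_2 = (4 - (-4)·0.4000) / (8) = 0.7000
Iteration 3:
  x_1 = (3 - (1)·0.7000) / (5) = 0.4600
  x_2 = (4 - (-4)·0.4000) / (8) = 0.7000
Residual b − A·x = (0.0000, 0.2400)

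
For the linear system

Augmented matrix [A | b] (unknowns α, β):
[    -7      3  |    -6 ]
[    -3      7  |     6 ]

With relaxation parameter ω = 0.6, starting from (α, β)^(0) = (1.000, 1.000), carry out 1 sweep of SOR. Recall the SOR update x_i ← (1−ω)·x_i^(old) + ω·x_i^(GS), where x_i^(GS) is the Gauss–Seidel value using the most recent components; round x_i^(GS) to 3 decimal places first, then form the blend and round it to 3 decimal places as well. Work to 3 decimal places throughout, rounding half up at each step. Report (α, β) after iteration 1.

Iteration 1:
  α: GS value = (-6 - (3)·1.000) / (-7) = 1.286;  α ← (1−ω)·1.000 + ω·1.286 = 1.172
  β: GS value = (6 - (-3)·1.172) / (7) = 1.359;  β ← (1−ω)·1.000 + ω·1.359 = 1.215

(1.172, 1.215)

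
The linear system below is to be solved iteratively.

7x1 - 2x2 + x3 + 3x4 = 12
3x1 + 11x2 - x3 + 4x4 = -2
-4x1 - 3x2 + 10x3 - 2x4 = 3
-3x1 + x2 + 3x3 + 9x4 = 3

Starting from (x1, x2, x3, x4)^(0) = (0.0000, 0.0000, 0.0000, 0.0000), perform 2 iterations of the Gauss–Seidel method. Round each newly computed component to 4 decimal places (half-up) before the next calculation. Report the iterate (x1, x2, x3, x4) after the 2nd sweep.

(1.1101, -0.6721, 0.6851, 0.5497)

Iteration 1:
  x1 = (12 - (-2)·0.0000 - (1)·0.0000 - (3)·0.0000) / (7) = 1.7143
  x2 = (-2 - (3)·1.7143 - (-1)·0.0000 - (4)·0.0000) / (11) = -0.6494
  x3 = (3 - (-4)·1.7143 - (-3)·-0.6494 - (-2)·0.0000) / (10) = 0.7909
  x4 = (3 - (-3)·1.7143 - (1)·-0.6494 - (3)·0.7909) / (9) = 0.7133
Iteration 2:
  x1 = (12 - (-2)·-0.6494 - (1)·0.7909 - (3)·0.7133) / (7) = 1.1101
  x2 = (-2 - (3)·1.1101 - (-1)·0.7909 - (4)·0.7133) / (11) = -0.6721
  x3 = (3 - (-4)·1.1101 - (-3)·-0.6721 - (-2)·0.7133) / (10) = 0.6851
  x4 = (3 - (-3)·1.1101 - (1)·-0.6721 - (3)·0.6851) / (9) = 0.5497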